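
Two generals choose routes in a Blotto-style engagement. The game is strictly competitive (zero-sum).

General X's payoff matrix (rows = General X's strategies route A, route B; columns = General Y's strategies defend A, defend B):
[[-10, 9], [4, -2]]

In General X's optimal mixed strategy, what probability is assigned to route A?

6/25

Row minima are -10 and -2, so General X's maximin is -2; column maxima are 4 and 9, so General Y's minimax is 4. These differ, so the equilibrium is in mixed strategies.
Let General X play route A with probability p. General Y is indifferent when −10p + 4(1−p) = 9p − 2(1−p), giving p = 6/25.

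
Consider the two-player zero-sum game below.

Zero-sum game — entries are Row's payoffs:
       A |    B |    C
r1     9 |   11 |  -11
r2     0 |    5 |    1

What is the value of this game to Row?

Column B is strictly dominated by A for Column (it gives Row more in every row).
The remaining 2×2 game on (r1, r2) × (A, C) has no saddle point. Let Row play r1 with probability p; indifference gives 9p = −11p + (1−p), so p = 1/21.
Similarly Column's optimal q on A is 4/7, and the value is 9·(4/7) + (-11)·(3/7) = 3/7.

3/7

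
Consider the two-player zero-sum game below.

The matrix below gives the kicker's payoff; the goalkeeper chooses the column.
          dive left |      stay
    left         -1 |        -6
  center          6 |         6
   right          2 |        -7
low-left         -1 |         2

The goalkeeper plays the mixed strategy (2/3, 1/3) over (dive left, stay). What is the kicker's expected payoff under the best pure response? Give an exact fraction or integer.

left: (-1)·(2/3) + (-6)·(1/3) = -8/3.
center: (6)·(2/3) + (6)·(1/3) = 6.
right: (2)·(2/3) + (-7)·(1/3) = -1.
low-left: (-1)·(2/3) + (2)·(1/3) = 0.
The best pure response is center with expected payoff 6.

6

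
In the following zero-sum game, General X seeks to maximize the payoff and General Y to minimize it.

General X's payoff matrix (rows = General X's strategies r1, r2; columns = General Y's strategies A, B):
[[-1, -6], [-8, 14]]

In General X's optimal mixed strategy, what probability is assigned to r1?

Row minima are -6 and -8, so General X's maximin is -6; column maxima are -1 and 14, so General Y's minimax is -1. These differ, so the equilibrium is in mixed strategies.
Let General X play r1 with probability p. General Y is indifferent when −p − 8(1−p) = −6p + 14(1−p), giving p = 22/27.

22/27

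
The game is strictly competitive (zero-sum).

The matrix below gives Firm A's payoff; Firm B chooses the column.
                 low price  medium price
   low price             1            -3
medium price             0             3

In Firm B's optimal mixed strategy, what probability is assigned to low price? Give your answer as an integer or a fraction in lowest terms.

6/7

Row minima are -3 and 0, so Firm A's maximin is 0; column maxima are 1 and 3, so Firm B's minimax is 1. These differ, so the equilibrium is in mixed strategies.
Let Firm B play low price with probability q. Firm A is indifferent when q − 3(1−q) = 3(1−q), giving q = 6/7.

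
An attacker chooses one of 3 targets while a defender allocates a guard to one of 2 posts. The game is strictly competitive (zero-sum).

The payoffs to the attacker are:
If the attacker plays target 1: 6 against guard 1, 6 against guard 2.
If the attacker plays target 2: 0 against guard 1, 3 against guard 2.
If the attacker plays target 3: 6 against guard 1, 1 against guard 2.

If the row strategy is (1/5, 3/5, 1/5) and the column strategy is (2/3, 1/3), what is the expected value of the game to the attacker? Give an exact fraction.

Against (2/3, 1/3), each row's expected payoff is target 1: 6; target 2: 1; target 3: 13/3.
Taking the (1/5, 3/5, 1/5)-weighted average: (1/5)·(6) + (3/5)·(1) + (1/5)·(13/3) = 8/3.

8/3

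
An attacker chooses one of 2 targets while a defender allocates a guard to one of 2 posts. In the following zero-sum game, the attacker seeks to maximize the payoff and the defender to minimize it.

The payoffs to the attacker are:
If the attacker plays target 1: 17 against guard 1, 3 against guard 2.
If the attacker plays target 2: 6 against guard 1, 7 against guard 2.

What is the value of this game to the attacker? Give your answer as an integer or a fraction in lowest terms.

Row minima are 3 and 6, so the attacker's maximin is 6; column maxima are 17 and 7, so the defender's minimax is 7. These differ, so the equilibrium is in mixed strategies.
Let the attacker play target 1 with probability p. The defender is indifferent when 17p + 6(1−p) = 3p + 7(1−p), giving p = 1/15.
Let the defender play guard 1 with probability q. The attacker is indifferent when 17q + 3(1−q) = 6q + 7(1−q), giving q = 4/15.
The value is 17·(4/15) + (3)·(11/15) = 101/15.

101/15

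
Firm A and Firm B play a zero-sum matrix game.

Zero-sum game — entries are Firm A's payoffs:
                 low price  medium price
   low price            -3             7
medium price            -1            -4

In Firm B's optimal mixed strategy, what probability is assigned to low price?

Row minima are -3 and -4, so Firm A's maximin is -3; column maxima are -1 and 7, so Firm B's minimax is -1. These differ, so the equilibrium is in mixed strategies.
Let Firm B play low price with probability q. Firm A is indifferent when −3q + 7(1−q) = −q − 4(1−q), giving q = 11/13.

11/13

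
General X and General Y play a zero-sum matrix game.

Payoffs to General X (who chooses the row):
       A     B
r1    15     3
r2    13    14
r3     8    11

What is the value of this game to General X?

Row r3 is strictly dominated by row r2, so General X never plays it.
The remaining 2×2 game on (r1, r2) × (A, B) has no saddle point. Let General X play r1 with probability p; indifference gives 15p + 13(1−p) = 3p + 14(1−p), so p = 1/13.
Similarly General Y's optimal q on A is 11/13, and the value is 15·(11/13) + (3)·(2/13) = 171/13.

171/13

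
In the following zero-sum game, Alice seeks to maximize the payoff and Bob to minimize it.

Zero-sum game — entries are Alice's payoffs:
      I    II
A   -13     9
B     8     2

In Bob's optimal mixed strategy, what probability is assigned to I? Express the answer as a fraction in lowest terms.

1/4

Row minima are -13 and 2, so Alice's maximin is 2; column maxima are 8 and 9, so Bob's minimax is 8. These differ, so the equilibrium is in mixed strategies.
Let Bob play I with probability q. Alice is indifferent when −13q + 9(1−q) = 8q + 2(1−q), giving q = 1/4.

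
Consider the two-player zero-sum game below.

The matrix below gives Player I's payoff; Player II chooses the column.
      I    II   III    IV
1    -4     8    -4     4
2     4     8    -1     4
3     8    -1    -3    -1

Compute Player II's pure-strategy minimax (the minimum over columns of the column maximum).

-1

The worst case (largest entry) in each column is I: 8, II: 8, III: -1, IV: 4.
The best (smallest) of these is -1.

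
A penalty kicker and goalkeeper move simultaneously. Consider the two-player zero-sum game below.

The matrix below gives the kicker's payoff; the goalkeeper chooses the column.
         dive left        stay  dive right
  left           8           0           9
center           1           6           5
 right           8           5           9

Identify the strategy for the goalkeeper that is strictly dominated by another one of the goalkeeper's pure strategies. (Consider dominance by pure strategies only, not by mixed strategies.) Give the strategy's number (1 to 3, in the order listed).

The goalkeeper prefers columns that give the kicker less. Compare dive right with dive left: 8 < 9, 1 < 5, 8 < 9.
So dive left strictly dominates dive right for the goalkeeper; dive right is strictly dominated.

3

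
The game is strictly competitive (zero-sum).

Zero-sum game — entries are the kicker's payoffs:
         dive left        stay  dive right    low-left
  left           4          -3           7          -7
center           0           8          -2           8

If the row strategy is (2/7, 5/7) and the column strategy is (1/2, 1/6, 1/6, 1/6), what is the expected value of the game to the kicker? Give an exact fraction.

44/21

Against (1/2, 1/6, 1/6, 1/6), each row's expected payoff is left: 3/2; center: 7/3.
Taking the (2/7, 5/7)-weighted average: (2/7)·(3/2) + (5/7)·(7/3) = 44/21.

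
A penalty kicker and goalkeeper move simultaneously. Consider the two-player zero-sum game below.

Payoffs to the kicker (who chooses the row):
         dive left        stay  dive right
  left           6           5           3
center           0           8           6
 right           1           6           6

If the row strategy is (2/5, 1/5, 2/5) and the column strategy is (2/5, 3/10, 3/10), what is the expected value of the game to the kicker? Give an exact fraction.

109/25

Against (2/5, 3/10, 3/10), each row's expected payoff is left: 24/5; center: 21/5; right: 4.
Taking the (2/5, 1/5, 2/5)-weighted average: (2/5)·(24/5) + (1/5)·(21/5) + (2/5)·(4) = 109/25.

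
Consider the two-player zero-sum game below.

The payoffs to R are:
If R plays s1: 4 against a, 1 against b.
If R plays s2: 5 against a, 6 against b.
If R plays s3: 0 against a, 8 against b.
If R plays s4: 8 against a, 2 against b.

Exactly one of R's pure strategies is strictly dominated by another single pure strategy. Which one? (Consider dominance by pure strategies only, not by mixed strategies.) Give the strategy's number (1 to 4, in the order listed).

Compare s1 with s2: 5 > 4, 6 > 1.
So s2 strictly dominates s1 for R; s1 is strictly dominated.

1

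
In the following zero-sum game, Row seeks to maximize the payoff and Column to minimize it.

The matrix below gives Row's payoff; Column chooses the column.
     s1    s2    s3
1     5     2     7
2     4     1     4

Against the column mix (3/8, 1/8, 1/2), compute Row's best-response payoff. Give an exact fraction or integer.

1: (5)·(3/8) + (2)·(1/8) + (7)·(1/2) = 45/8.
2: (4)·(3/8) + (1)·(1/8) + (4)·(1/2) = 29/8.
The best pure response is 1 with expected payoff 45/8.

45/8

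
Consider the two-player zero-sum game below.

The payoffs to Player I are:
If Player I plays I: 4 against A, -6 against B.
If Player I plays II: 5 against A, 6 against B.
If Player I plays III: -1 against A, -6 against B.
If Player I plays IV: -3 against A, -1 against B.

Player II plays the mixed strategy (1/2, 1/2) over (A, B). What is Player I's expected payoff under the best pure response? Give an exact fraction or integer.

I: (4)·(1/2) + (-6)·(1/2) = -1.
II: (5)·(1/2) + (6)·(1/2) = 11/2.
III: (-1)·(1/2) + (-6)·(1/2) = -7/2.
IV: (-3)·(1/2) + (-1)·(1/2) = -2.
The best pure response is II with expected payoff 11/2.

11/2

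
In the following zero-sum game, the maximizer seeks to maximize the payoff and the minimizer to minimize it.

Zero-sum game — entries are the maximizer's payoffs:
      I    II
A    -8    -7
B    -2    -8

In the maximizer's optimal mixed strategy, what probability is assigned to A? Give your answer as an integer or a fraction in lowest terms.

Row minima are -8 and -8, so the maximizer's maximin is -8; column maxima are -2 and -7, so the minimizer's minimax is -7. These differ, so the equilibrium is in mixed strategies.
Let the maximizer play A with probability p. The minimizer is indifferent when −8p − 2(1−p) = −7p − 8(1−p), giving p = 6/7.

6/7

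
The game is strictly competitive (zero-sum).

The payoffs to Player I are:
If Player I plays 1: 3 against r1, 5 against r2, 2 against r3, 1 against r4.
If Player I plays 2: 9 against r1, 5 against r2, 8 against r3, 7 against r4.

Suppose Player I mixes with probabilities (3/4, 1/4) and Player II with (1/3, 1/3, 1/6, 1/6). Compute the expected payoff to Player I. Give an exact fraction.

25/6

Against (1/3, 1/3, 1/6, 1/6), each row's expected payoff is 1: 19/6; 2: 43/6.
Taking the (3/4, 1/4)-weighted average: (3/4)·(19/6) + (1/4)·(43/6) = 25/6.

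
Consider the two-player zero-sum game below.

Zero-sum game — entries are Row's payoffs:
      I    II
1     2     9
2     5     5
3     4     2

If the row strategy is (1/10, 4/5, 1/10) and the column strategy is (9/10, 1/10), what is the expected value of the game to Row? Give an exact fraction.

Against (9/10, 1/10), each row's expected payoff is 1: 27/10; 2: 5; 3: 19/5.
Taking the (1/10, 4/5, 1/10)-weighted average: (1/10)·(27/10) + (4/5)·(5) + (1/10)·(19/5) = 93/20.

93/20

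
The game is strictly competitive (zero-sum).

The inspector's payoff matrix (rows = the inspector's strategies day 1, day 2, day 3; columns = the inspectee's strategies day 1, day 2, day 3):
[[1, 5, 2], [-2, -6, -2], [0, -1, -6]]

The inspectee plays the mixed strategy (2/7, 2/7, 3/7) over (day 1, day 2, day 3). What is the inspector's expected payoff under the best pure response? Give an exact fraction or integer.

18/7

day 1: (1)·(2/7) + (5)·(2/7) + (2)·(3/7) = 18/7.
day 2: (-2)·(2/7) + (-6)·(2/7) + (-2)·(3/7) = -22/7.
day 3: (0)·(2/7) + (-1)·(2/7) + (-6)·(3/7) = -20/7.
The best pure response is day 1 with expected payoff 18/7.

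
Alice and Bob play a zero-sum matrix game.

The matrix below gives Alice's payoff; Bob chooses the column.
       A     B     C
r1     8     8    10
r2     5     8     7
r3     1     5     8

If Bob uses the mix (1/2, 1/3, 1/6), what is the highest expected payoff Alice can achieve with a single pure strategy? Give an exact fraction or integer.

r1: (8)·(1/2) + (8)·(1/3) + (10)·(1/6) = 25/3.
r2: (5)·(1/2) + (8)·(1/3) + (7)·(1/6) = 19/3.
r3: (1)·(1/2) + (5)·(1/3) + (8)·(1/6) = 7/2.
The best pure response is r1 with expected payoff 25/3.

25/3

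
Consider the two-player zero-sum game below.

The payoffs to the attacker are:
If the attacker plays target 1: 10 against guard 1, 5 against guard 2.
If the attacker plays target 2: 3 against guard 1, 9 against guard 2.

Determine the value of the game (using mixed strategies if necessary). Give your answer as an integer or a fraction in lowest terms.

Row minima are 5 and 3, so the attacker's maximin is 5; column maxima are 10 and 9, so the defender's minimax is 9. These differ, so the equilibrium is in mixed strategies.
Let the attacker play target 1 with probability p. The defender is indifferent when 10p + 3(1−p) = 5p + 9(1−p), giving p = 6/11.
Let the defender play guard 1 with probability q. The attacker is indifferent when 10q + 5(1−q) = 3q + 9(1−q), giving q = 4/11.
The value is 10·(4/11) + (5)·(7/11) = 75/11.

75/11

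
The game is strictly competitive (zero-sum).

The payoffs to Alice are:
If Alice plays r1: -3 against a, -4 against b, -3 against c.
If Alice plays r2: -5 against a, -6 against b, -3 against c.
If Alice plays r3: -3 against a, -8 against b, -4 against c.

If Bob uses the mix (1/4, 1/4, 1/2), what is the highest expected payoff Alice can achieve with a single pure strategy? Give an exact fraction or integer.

r1: (-3)·(1/4) + (-4)·(1/4) + (-3)·(1/2) = -13/4.
r2: (-5)·(1/4) + (-6)·(1/4) + (-3)·(1/2) = -17/4.
r3: (-3)·(1/4) + (-8)·(1/4) + (-4)·(1/2) = -19/4.
The best pure response is r1 with expected payoff -13/4.

-13/4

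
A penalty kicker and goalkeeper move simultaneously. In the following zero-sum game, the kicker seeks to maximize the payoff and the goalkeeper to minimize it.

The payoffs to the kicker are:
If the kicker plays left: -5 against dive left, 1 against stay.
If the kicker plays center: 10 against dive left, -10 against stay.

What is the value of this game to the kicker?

-20/13

Row minima are -5 and -10, so the kicker's maximin is -5; column maxima are 10 and 1, so the goalkeeper's minimax is 1. These differ, so the equilibrium is in mixed strategies.
Let the kicker play left with probability p. The goalkeeper is indifferent when −5p + 10(1−p) = p − 10(1−p), giving p = 10/13.
Let the goalkeeper play dive left with probability q. The kicker is indifferent when −5q + (1−q) = 10q − 10(1−q), giving q = 11/26.
The value is -5·(11/26) + (1)·(15/26) = -20/13.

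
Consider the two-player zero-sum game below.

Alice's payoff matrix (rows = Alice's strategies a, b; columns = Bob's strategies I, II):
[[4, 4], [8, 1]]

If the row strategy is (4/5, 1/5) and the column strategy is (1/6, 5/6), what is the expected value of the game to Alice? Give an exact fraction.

109/30

Against (1/6, 5/6), each row's expected payoff is a: 4; b: 13/6.
Taking the (4/5, 1/5)-weighted average: (4/5)·(4) + (1/5)·(13/6) = 109/30.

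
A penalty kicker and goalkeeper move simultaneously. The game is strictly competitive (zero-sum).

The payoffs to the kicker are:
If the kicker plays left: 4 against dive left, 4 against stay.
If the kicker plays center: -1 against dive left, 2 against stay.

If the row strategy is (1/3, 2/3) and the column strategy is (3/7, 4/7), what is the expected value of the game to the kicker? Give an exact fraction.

Against (3/7, 4/7), each row's expected payoff is left: 4; center: 5/7.
Taking the (1/3, 2/3)-weighted average: (1/3)·(4) + (2/3)·(5/7) = 38/21.

38/21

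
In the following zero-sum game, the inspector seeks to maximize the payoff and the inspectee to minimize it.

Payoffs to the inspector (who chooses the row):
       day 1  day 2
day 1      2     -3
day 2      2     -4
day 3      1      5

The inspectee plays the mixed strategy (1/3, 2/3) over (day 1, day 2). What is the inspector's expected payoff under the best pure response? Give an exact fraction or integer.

11/3

day 1: (2)·(1/3) + (-3)·(2/3) = -4/3.
day 2: (2)·(1/3) + (-4)·(2/3) = -2.
day 3: (1)·(1/3) + (5)·(2/3) = 11/3.
The best pure response is day 3 with expected payoff 11/3.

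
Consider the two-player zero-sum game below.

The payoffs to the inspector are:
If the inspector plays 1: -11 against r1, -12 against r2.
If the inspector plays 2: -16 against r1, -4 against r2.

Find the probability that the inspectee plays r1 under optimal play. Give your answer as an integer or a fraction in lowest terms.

8/13

Row minima are -12 and -16, so the inspector's maximin is -12; column maxima are -11 and -4, so the inspectee's minimax is -11. These differ, so the equilibrium is in mixed strategies.
Let the inspectee play r1 with probability q. The inspector is indifferent when −11q − 12(1−q) = −16q − 4(1−q), giving q = 8/13.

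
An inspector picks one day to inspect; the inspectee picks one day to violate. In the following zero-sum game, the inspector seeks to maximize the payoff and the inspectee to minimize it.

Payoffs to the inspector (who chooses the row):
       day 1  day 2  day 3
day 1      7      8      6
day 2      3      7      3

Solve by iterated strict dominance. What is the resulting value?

Column day 2 is strictly dominated by day 1 for the inspectee (7<8, 3<7); eliminate day 2.
Row day 2 is strictly dominated by row day 1 (7>3, 6>3); eliminate day 2.
Column day 1 is strictly dominated by day 3 for the inspectee (6<7); eliminate day 1.
Only (day 1, day 3) remains, with payoff 6.

6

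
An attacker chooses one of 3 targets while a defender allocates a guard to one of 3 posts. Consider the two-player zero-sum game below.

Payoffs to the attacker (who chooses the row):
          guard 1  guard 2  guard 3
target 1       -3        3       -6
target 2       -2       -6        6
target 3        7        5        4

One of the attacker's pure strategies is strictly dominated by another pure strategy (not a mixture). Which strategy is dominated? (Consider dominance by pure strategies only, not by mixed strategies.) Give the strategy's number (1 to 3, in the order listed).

Compare target 1 with target 3: 7 > -3, 5 > 3, 4 > -6.
So target 3 strictly dominates target 1 for the attacker; target 1 is strictly dominated.

1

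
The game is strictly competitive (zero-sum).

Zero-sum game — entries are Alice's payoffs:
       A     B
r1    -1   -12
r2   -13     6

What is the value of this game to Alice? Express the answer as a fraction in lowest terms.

Row minima are -12 and -13, so Alice's maximin is -12; column maxima are -1 and 6, so Bob's minimax is -1. These differ, so the equilibrium is in mixed strategies.
Let Alice play r1 with probability p. Bob is indifferent when −p − 13(1−p) = −12p + 6(1−p), giving p = 19/30.
Let Bob play A with probability q. Alice is indifferent when −q − 12(1−q) = −13q + 6(1−q), giving q = 3/5.
The value is -1·(3/5) + (-12)·(2/5) = -27/5.

-27/5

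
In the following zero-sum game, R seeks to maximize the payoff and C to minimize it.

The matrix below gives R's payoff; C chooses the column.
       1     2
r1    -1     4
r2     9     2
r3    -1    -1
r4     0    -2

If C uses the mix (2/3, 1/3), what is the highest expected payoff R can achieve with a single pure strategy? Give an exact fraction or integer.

20/3

r1: (-1)·(2/3) + (4)·(1/3) = 2/3.
r2: (9)·(2/3) + (2)·(1/3) = 20/3.
r3: (-1)·(2/3) + (-1)·(1/3) = -1.
r4: (0)·(2/3) + (-2)·(1/3) = -2/3.
The best pure response is r2 with expected payoff 20/3.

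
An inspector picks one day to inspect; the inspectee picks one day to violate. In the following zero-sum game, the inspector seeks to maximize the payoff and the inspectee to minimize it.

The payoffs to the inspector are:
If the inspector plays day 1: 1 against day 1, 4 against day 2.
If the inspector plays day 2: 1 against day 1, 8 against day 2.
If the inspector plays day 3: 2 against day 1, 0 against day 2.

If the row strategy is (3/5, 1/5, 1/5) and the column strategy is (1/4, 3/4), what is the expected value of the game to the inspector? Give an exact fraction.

33/10

Against (1/4, 3/4), each row's expected payoff is day 1: 13/4; day 2: 25/4; day 3: 1/2.
Taking the (3/5, 1/5, 1/5)-weighted average: (3/5)·(13/4) + (1/5)·(25/4) + (1/5)·(1/2) = 33/10.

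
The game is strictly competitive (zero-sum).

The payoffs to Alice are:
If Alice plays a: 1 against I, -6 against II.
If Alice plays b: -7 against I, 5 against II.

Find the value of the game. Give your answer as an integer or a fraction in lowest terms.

Row minima are -6 and -7, so Alice's maximin is -6; column maxima are 1 and 5, so Bob's minimax is 1. These differ, so the equilibrium is in mixed strategies.
Let Alice play a with probability p. Bob is indifferent when p − 7(1−p) = −6p + 5(1−p), giving p = 12/19.
Let Bob play I with probability q. Alice is indifferent when q − 6(1−q) = −7q + 5(1−q), giving q = 11/19.
The value is 1·(11/19) + (-6)·(8/19) = -37/19.

-37/19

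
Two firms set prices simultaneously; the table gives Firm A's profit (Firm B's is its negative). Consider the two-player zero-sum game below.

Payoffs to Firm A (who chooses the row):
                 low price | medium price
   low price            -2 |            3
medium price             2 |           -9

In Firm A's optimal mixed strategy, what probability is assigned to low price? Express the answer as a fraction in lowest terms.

Row minima are -2 and -9, so Firm A's maximin is -2; column maxima are 2 and 3, so Firm B's minimax is 2. These differ, so the equilibrium is in mixed strategies.
Let Firm A play low price with probability p. Firm B is indifferent when −2p + 2(1−p) = 3p − 9(1−p), giving p = 11/16.

11/16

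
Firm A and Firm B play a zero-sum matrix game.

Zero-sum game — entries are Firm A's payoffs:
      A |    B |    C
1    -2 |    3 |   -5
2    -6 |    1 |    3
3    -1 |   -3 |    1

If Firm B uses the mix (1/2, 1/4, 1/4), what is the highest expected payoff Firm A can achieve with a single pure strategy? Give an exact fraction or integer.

1: (-2)·(1/2) + (3)·(1/4) + (-5)·(1/4) = -3/2.
2: (-6)·(1/2) + (1)·(1/4) + (3)·(1/4) = -2.
3: (-1)·(1/2) + (-3)·(1/4) + (1)·(1/4) = -1.
The best pure response is 3 with expected payoff -1.

-1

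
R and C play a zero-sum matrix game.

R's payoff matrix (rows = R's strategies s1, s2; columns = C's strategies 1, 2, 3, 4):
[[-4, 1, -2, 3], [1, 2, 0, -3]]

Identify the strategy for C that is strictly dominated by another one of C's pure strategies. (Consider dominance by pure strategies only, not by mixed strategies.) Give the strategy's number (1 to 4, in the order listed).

2

C prefers columns that give R less. Compare 2 with 1: -4 < 1, 1 < 2.
So 1 strictly dominates 2 for C; 2 is strictly dominated.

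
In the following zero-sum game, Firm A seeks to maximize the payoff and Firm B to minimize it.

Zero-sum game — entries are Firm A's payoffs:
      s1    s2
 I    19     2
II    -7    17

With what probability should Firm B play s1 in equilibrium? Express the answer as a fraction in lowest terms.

Row minima are 2 and -7, so Firm A's maximin is 2; column maxima are 19 and 17, so Firm B's minimax is 17. These differ, so the equilibrium is in mixed strategies.
Let Firm B play s1 with probability q. Firm A is indifferent when 19q + 2(1−q) = −7q + 17(1−q), giving q = 15/41.

15/41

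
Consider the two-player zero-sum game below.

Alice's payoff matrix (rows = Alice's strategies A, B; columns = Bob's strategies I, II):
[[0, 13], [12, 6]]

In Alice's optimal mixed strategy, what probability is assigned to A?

6/19

Row minima are 0 and 6, so Alice's maximin is 6; column maxima are 12 and 13, so Bob's minimax is 12. These differ, so the equilibrium is in mixed strategies.
Let Alice play A with probability p. Bob is indifferent when 12(1−p) = 13p + 6(1−p), giving p = 6/19.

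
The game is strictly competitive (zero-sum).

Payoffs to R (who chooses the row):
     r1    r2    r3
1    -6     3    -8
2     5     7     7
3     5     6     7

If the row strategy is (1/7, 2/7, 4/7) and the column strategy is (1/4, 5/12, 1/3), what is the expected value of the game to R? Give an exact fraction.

59/12

Against (1/4, 5/12, 1/3), each row's expected payoff is 1: -35/12; 2: 13/2; 3: 73/12.
Taking the (1/7, 2/7, 4/7)-weighted average: (1/7)·(-35/12) + (2/7)·(13/2) + (4/7)·(73/12) = 59/12.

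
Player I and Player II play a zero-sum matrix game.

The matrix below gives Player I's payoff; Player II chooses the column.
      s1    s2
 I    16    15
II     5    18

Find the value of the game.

213/14

Row minima are 15 and 5, so Player I's maximin is 15; column maxima are 16 and 18, so Player II's minimax is 16. These differ, so the equilibrium is in mixed strategies.
Let Player I play I with probability p. Player II is indifferent when 16p + 5(1−p) = 15p + 18(1−p), giving p = 13/14.
Let Player II play s1 with probability q. Player I is indifferent when 16q + 15(1−q) = 5q + 18(1−q), giving q = 3/14.
The value is 16·(3/14) + (15)·(11/14) = 213/14.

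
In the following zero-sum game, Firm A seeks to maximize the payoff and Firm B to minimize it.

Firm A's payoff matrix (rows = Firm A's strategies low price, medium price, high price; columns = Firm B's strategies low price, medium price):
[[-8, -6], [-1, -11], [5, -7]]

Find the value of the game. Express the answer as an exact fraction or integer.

Row medium price is strictly dominated by row high price, so Firm A never plays it.
The remaining 2×2 game on (low price, high price) × (low price, medium price) has no saddle point. Let Firm A play low price with probability p; indifference gives −8p + 5(1−p) = −6p − 7(1−p), so p = 6/7.
Similarly Firm B's optimal q on low price is 1/14, and the value is -8·(1/14) + (-6)·(13/14) = -43/7.

-43/7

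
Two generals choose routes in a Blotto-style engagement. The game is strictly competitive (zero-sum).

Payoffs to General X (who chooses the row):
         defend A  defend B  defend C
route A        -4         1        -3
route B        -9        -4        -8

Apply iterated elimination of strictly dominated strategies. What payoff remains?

Column defend B is strictly dominated by defend A for General Y (-4<1, -9<-4); eliminate defend B.
Row route B is strictly dominated by row route A (-4>-9, -3>-8); eliminate route B.
Column defend C is strictly dominated by defend A for General Y (-4<-3); eliminate defend C.
Only (route A, defend A) remains, with payoff -4.

-4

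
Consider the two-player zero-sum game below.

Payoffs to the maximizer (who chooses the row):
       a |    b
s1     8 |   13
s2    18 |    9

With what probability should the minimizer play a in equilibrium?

Row minima are 8 and 9, so the maximizer's maximin is 9; column maxima are 18 and 13, so the minimizer's minimax is 13. These differ, so the equilibrium is in mixed strategies.
Let the minimizer play a with probability q. The maximizer is indifferent when 8q + 13(1−q) = 18q + 9(1−q), giving q = 2/7.

2/7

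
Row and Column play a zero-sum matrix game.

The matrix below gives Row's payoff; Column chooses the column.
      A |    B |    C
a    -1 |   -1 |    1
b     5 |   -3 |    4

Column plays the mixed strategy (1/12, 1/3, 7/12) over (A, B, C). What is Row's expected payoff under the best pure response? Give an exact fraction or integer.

7/4

a: (-1)·(1/12) + (-1)·(1/3) + (1)·(7/12) = 1/6.
b: (5)·(1/12) + (-3)·(1/3) + (4)·(7/12) = 7/4.
The best pure response is b with expected payoff 7/4.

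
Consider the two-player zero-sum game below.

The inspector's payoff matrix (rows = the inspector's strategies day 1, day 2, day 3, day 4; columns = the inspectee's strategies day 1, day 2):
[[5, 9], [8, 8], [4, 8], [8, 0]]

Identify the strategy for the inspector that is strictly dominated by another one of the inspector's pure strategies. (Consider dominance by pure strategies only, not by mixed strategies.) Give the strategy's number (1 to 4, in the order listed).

Compare day 3 with day 1: 5 > 4, 9 > 8.
So day 1 strictly dominates day 3 for the inspector; day 3 is strictly dominated.

3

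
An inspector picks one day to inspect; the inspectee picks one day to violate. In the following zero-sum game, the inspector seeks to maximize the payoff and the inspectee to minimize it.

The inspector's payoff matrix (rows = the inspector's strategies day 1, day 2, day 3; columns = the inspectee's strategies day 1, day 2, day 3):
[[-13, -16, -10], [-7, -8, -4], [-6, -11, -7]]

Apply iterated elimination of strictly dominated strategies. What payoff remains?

Row day 1 is strictly dominated by row day 2 (-7>-13, -8>-16, -4>-10); eliminate day 1.
Column day 1 is strictly dominated by day 2 for the inspectee (-8<-7, -11<-6); eliminate day 1.
Column day 3 is strictly dominated by day 2 for the inspectee (-8<-4, -11<-7); eliminate day 3.
Row day 3 is strictly dominated by row day 2 (-8>-11); eliminate day 3.
Only (day 2, day 2) remains, with payoff -8.

-8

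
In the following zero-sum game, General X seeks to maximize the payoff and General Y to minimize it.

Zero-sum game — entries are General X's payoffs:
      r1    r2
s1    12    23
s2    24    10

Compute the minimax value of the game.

432/25

Row minima are 12 and 10, so General X's maximin is 12; column maxima are 24 and 23, so General Y's minimax is 23. These differ, so the equilibrium is in mixed strategies.
Let General X play s1 with probability p. General Y is indifferent when 12p + 24(1−p) = 23p + 10(1−p), giving p = 14/25.
Let General Y play r1 with probability q. General X is indifferent when 12q + 23(1−q) = 24q + 10(1−q), giving q = 13/25.
The value is 12·(13/25) + (23)·(12/25) = 432/25.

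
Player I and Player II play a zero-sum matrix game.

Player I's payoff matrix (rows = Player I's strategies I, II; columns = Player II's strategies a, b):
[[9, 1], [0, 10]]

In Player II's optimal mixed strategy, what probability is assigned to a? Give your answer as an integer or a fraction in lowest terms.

1/2

Row minima are 1 and 0, so Player I's maximin is 1; column maxima are 9 and 10, so Player II's minimax is 9. These differ, so the equilibrium is in mixed strategies.
Let Player II play a with probability q. Player I is indifferent when 9q + (1−q) = 10(1−q), giving q = 1/2.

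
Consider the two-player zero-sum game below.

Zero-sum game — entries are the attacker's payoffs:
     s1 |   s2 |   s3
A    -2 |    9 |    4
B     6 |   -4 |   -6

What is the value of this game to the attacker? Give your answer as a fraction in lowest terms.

Column s2 is strictly dominated by s3 for the defender (it gives the attacker more in every row).
The remaining 2×2 game on (A, B) × (s1, s3) has no saddle point. Let the attacker play A with probability p; indifference gives −2p + 6(1−p) = 4p − 6(1−p), so p = 2/3.
Similarly the defender's optimal q on s1 is 5/9, and the value is -2·(5/9) + (4)·(4/9) = 2/3.

2/3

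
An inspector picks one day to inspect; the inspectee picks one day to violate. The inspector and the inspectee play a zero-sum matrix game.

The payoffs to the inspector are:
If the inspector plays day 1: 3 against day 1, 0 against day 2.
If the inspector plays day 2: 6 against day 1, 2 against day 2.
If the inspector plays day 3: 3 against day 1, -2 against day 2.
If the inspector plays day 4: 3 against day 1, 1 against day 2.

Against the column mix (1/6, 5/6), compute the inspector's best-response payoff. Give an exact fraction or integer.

day 1: (3)·(1/6) + (0)·(5/6) = 1/2.
day 2: (6)·(1/6) + (2)·(5/6) = 8/3.
day 3: (3)·(1/6) + (-2)·(5/6) = -7/6.
day 4: (3)·(1/6) + (1)·(5/6) = 4/3.
The best pure response is day 2 with expected payoff 8/3.

8/3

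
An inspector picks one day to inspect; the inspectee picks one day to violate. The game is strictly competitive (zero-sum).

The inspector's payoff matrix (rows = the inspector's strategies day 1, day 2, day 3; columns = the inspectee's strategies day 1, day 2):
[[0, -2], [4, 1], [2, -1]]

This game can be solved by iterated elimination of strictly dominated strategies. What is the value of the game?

1

Column day 1 is strictly dominated by day 2 for the inspectee (-2<0, 1<4, -1<2); eliminate day 1.
Row day 1 is strictly dominated by row day 2 (1>-2); eliminate day 1.
Row day 3 is strictly dominated by row day 2 (1>-1); eliminate day 3.
Only (day 2, day 2) remains, with payoff 1.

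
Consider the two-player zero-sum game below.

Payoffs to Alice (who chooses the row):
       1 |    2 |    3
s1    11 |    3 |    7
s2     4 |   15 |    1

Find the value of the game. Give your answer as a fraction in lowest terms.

Column 1 is strictly dominated by 3 for Bob (it gives Alice more in every row).
The remaining 2×2 game on (s1, s2) × (2, 3) has no saddle point. Let Alice play s1 with probability p; indifference gives 3p + 15(1−p) = 7p + (1−p), so p = 7/9.
Similarly Bob's optimal q on 2 is 1/3, and the value is 3·(1/3) + (7)·(2/3) = 17/3.

17/3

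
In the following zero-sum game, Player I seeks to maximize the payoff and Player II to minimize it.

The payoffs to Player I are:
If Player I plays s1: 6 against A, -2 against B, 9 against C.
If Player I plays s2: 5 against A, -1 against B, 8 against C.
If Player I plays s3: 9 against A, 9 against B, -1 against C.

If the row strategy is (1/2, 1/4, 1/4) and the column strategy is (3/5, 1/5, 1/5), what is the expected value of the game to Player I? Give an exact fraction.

Against (3/5, 1/5, 1/5), each row's expected payoff is s1: 5; s2: 22/5; s3: 7.
Taking the (1/2, 1/4, 1/4)-weighted average: (1/2)·(5) + (1/4)·(22/5) + (1/4)·(7) = 107/20.

107/20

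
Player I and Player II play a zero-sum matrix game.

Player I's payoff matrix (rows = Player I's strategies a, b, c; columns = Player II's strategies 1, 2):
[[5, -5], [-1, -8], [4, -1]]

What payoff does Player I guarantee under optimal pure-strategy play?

-1

Row minima: -5, -8, -1 → Player I's maximin is -1.
Column maxima: 5, -1 → Player II's minimax is -1.
They coincide at (c, 2), so the value is -1.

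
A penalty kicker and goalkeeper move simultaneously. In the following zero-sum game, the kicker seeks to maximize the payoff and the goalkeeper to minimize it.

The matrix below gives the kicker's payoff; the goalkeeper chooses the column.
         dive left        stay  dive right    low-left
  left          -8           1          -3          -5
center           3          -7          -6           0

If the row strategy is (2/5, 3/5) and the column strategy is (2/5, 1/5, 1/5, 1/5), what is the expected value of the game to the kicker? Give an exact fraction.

Against (2/5, 1/5, 1/5, 1/5), each row's expected payoff is left: -23/5; center: -7/5.
Taking the (2/5, 3/5)-weighted average: (2/5)·(-23/5) + (3/5)·(-7/5) = -67/25.

-67/25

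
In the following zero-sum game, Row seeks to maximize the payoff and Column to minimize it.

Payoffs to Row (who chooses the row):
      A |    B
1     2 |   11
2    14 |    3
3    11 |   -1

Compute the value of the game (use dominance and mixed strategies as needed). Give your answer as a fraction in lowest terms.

37/5

Row 3 is strictly dominated by row 2, so Row never plays it.
The remaining 2×2 game on (1, 2) × (A, B) has no saddle point. Let Row play 1 with probability p; indifference gives 2p + 14(1−p) = 11p + 3(1−p), so p = 11/20.
Similarly Column's optimal q on A is 2/5, and the value is 2·(2/5) + (11)·(3/5) = 37/5.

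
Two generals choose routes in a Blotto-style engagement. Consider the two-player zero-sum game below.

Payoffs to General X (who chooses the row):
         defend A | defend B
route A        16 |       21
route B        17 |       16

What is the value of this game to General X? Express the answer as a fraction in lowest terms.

101/6

Row minima are 16 and 16, so General X's maximin is 16; column maxima are 17 and 21, so General Y's minimax is 17. These differ, so the equilibrium is in mixed strategies.
Let General X play route A with probability p. General Y is indifferent when 16p + 17(1−p) = 21p + 16(1−p), giving p = 1/6.
Let General Y play defend A with probability q. General X is indifferent when 16q + 21(1−q) = 17q + 16(1−q), giving q = 5/6.
The value is 16·(5/6) + (21)·(1/6) = 101/6.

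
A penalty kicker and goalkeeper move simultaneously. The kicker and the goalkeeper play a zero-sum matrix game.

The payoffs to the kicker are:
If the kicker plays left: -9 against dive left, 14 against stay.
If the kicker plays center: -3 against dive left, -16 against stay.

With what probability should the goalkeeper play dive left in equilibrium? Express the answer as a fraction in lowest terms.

Row minima are -9 and -16, so the kicker's maximin is -9; column maxima are -3 and 14, so the goalkeeper's minimax is -3. These differ, so the equilibrium is in mixed strategies.
Let the goalkeeper play dive left with probability q. The kicker is indifferent when −9q + 14(1−q) = −3q − 16(1−q), giving q = 5/6.

5/6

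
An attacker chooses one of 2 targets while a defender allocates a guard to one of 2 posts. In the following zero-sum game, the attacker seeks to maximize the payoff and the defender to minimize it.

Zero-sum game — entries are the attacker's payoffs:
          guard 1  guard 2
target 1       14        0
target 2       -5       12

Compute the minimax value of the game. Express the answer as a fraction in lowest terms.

168/31

Row minima are 0 and -5, so the attacker's maximin is 0; column maxima are 14 and 12, so the defender's minimax is 12. These differ, so the equilibrium is in mixed strategies.
Let the attacker play target 1 with probability p. The defender is indifferent when 14p − 5(1−p) = 12(1−p), giving p = 17/31.
Let the defender play guard 1 with probability q. The attacker is indifferent when 14q = −5q + 12(1−q), giving q = 12/31.
The value is 14·(12/31) + (0)·(19/31) = 168/31.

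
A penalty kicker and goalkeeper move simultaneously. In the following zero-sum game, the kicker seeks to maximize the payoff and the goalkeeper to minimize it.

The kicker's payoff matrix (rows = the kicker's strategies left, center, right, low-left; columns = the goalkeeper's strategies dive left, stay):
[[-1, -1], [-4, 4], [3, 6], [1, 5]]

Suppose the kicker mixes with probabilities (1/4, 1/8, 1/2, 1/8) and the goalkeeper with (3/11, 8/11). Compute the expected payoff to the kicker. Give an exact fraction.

Against (3/11, 8/11), each row's expected payoff is left: -1; center: 20/11; right: 57/11; low-left: 43/11.
Taking the (1/4, 1/8, 1/2, 1/8)-weighted average: (1/4)·(-1) + (1/8)·(20/11) + (1/2)·(57/11) + (1/8)·(43/11) = 269/88.

269/88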